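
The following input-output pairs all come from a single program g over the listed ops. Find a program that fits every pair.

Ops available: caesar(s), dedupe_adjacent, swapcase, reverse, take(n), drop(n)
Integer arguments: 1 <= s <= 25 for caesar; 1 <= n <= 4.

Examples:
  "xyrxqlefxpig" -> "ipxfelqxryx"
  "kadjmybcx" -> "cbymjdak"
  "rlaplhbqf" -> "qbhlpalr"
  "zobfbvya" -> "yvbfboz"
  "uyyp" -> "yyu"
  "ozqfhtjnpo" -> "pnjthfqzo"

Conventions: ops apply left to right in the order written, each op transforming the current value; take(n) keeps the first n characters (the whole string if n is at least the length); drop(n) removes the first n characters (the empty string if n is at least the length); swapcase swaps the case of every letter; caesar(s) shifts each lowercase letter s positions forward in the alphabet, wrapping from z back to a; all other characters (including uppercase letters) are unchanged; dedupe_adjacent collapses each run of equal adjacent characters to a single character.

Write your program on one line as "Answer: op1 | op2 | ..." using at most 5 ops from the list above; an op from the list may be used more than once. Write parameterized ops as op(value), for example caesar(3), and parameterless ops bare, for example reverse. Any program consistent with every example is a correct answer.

swapcase | reverse | drop(1) | swapcase

Check, running the answer program on each example:
  "xyrxqlefxpig" -> "XYRXQLEFXPIG" -> "GIPXFELQXRYX" -> "IPXFELQXRYX" -> "ipxfelqxryx"
  "kadjmybcx" -> "KADJMYBCX" -> "XCBYMJDAK" -> "CBYMJDAK" -> "cbymjdak"
  "rlaplhbqf" -> "RLAPLHBQF" -> "FQBHLPALR" -> "QBHLPALR" -> "qbhlpalr"
  "zobfbvya" -> "ZOBFBVYA" -> "AYVBFBOZ" -> "YVBFBOZ" -> "yvbfboz"
  "uyyp" -> "UYYP" -> "PYYU" -> "YYU" -> "yyu"
  "ozqfhtjnpo" -> "OZQFHTJNPO" -> "OPNJTHFQZO" -> "PNJTHFQZO" -> "pnjthfqzo"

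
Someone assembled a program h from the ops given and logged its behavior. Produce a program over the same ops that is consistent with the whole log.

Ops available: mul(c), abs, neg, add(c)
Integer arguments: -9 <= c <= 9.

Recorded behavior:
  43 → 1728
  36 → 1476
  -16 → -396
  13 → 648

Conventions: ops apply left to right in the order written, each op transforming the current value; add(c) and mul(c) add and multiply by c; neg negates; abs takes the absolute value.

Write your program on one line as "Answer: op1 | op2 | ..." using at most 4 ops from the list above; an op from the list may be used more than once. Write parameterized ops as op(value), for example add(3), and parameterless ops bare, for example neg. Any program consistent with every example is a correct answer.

add(5) | mul(-6) | mul(-6)

Check, running the answer program on each example:
  43 -> 48 -> -288 -> 1728
  36 -> 41 -> -246 -> 1476
  -16 -> -11 -> 66 -> -396
  13 -> 18 -> -108 -> 648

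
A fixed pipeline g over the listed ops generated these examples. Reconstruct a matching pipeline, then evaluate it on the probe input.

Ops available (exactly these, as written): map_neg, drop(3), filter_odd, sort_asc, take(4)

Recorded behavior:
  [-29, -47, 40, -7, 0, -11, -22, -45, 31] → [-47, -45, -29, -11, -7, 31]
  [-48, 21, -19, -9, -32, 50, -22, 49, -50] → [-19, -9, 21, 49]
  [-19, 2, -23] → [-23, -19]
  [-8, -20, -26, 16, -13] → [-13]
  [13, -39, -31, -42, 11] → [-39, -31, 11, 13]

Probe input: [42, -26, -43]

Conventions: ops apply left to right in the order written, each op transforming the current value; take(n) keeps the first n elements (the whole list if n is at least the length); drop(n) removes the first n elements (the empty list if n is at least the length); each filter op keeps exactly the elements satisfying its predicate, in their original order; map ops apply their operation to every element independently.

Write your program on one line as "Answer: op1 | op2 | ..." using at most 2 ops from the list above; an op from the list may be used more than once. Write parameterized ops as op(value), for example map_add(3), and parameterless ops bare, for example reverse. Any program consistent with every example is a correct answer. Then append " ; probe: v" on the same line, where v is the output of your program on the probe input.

sort_asc | filter_odd ; probe: [-43]

Check, running the answer program on each example:
  [-29, -47, 40, -7, 0, -11, -22, -45, 31] -> [-47, -45, -29, -22, -11, -7, 0, 31, 40] -> [-47, -45, -29, -11, -7, 31]
  [-48, 21, -19, -9, -32, 50, -22, 49, -50] -> [-50, -48, -32, -22, -19, -9, 21, 49, 50] -> [-19, -9, 21, 49]
  [-19, 2, -23] -> [-23, -19, 2] -> [-23, -19]
  [-8, -20, -26, 16, -13] -> [-26, -20, -13, -8, 16] -> [-13]
  [13, -39, -31, -42, 11] -> [-42, -39, -31, 11, 13] -> [-39, -31, 11, 13]
  probe: [42, -26, -43] -> [-43, -26, 42] -> [-43]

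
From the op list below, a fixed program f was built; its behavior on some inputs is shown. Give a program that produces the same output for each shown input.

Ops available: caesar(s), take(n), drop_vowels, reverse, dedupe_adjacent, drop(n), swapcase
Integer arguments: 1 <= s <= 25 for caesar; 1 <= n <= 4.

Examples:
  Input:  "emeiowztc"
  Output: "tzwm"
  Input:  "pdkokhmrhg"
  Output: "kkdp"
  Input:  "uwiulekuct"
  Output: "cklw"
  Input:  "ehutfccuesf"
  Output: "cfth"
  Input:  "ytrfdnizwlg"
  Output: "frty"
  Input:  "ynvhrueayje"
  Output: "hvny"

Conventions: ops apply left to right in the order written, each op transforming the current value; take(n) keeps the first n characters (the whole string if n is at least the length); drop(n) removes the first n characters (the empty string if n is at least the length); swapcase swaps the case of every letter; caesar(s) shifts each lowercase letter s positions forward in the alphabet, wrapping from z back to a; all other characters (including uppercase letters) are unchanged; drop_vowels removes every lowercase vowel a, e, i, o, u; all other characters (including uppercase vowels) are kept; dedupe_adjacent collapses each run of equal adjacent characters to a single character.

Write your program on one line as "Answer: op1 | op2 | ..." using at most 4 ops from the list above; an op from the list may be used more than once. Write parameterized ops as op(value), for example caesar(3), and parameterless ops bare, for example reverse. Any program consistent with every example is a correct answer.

drop_vowels | take(4) | reverse

Check, running the answer program on each example:
  "emeiowztc" -> "mwztc" -> "mwzt" -> "tzwm"
  "pdkokhmrhg" -> "pdkkhmrhg" -> "pdkk" -> "kkdp"
  "uwiulekuct" -> "wlkct" -> "wlkc" -> "cklw"
  "ehutfccuesf" -> "htfccsf" -> "htfc" -> "cfth"
  "ytrfdnizwlg" -> "ytrfdnzwlg" -> "ytrf" -> "frty"
  "ynvhrueayje" -> "ynvhryj" -> "ynvh" -> "hvny"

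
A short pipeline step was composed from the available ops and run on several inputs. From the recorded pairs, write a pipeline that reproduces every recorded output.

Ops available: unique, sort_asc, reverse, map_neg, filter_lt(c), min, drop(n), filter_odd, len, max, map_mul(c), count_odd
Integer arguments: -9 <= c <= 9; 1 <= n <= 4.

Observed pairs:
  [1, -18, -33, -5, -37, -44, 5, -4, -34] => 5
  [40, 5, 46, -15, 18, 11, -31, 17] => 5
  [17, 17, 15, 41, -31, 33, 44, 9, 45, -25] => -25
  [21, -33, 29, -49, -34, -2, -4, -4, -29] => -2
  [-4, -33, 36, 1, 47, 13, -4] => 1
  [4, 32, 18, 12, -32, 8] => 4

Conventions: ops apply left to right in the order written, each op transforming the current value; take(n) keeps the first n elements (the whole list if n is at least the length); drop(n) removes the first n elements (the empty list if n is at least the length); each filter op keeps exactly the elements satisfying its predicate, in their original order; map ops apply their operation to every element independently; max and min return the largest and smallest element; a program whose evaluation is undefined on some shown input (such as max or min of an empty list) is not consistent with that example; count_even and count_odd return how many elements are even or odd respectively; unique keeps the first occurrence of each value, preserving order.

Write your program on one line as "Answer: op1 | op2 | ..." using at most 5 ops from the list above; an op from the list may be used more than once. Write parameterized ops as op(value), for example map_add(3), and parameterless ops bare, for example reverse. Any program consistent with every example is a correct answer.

filter_lt(6) | reverse | sort_asc | max

Check, running the answer program on each example:
  [1, -18, -33, -5, -37, -44, 5, -4, -34] -> [1, -18, -33, -5, -37, -44, 5, -4, -34] -> [-34, -4, 5, -44, -37, -5, -33, -18, 1] -> [-44, -37, -34, -33, -18, -5, -4, 1, 5] -> 5
  [40, 5, 46, -15, 18, 11, -31, 17] -> [5, -15, -31] -> [-31, -15, 5] -> [-31, -15, 5] -> 5
  [17, 17, 15, 41, -31, 33, 44, 9, 45, -25] -> [-31, -25] -> [-25, -31] -> [-31, -25] -> -25
  [21, -33, 29, -49, -34, -2, -4, -4, -29] -> [-33, -49, -34, -2, -4, -4, -29] -> [-29, -4, -4, -2, -34, -49, -33] -> [-49, -34, -33, -29, -4, -4, -2] -> -2
  [-4, -33, 36, 1, 47, 13, -4] -> [-4, -33, 1, -4] -> [-4, 1, -33, -4] -> [-33, -4, -4, 1] -> 1
  [4, 32, 18, 12, -32, 8] -> [4, -32] -> [-32, 4] -> [-32, 4] -> 4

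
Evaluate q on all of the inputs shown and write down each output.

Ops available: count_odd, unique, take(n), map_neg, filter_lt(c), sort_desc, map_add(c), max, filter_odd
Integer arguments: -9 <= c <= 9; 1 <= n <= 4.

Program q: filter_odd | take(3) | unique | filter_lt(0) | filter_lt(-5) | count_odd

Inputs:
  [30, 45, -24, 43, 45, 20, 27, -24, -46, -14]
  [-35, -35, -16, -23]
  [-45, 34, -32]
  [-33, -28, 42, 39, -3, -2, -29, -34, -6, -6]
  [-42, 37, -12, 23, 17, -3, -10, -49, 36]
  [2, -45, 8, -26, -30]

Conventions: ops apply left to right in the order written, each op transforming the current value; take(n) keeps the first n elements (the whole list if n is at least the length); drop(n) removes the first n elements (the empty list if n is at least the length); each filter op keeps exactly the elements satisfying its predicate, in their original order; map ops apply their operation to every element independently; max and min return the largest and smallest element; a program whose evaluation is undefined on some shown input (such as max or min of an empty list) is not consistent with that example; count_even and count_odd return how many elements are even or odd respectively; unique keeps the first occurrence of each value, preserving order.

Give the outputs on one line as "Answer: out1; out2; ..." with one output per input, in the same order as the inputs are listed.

0; 2; 1; 1; 0; 1

Execution, op by op:
  [30, 45, -24, 43, 45, 20, 27, -24, -46, -14] -> [45, 43, 45, 27] -> [45, 43, 45] -> [45, 43] -> [] -> [] -> 0
  [-35, -35, -16, -23] -> [-35, -35, -23] -> [-35, -35, -23] -> [-35, -23] -> [-35, -23] -> [-35, -23] -> 2
  [-45, 34, -32] -> [-45] -> [-45] -> [-45] -> [-45] -> [-45] -> 1
  [-33, -28, 42, 39, -3, -2, -29, -34, -6, -6] -> [-33, 39, -3, -29] -> [-33, 39, -3] -> [-33, 39, -3] -> [-33, -3] -> [-33] -> 1
  [-42, 37, -12, 23, 17, -3, -10, -49, 36] -> [37, 23, 17, -3, -49] -> [37, 23, 17] -> [37, 23, 17] -> [] -> [] -> 0
  [2, -45, 8, -26, -30] -> [-45] -> [-45] -> [-45] -> [-45] -> [-45] -> 1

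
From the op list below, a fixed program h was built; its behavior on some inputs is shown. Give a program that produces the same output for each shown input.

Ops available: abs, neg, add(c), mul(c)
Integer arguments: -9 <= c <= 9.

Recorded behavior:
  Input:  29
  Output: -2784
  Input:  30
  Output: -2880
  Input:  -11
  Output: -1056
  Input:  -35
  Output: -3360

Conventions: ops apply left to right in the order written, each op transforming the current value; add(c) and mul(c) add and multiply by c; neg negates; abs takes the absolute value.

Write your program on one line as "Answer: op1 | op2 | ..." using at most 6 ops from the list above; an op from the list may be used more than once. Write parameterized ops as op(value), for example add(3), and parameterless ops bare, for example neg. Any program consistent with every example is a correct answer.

abs | mul(4) | mul(4) | neg | mul(6)

Check, running the answer program on each example:
  29 -> 29 -> 116 -> 464 -> -464 -> -2784
  30 -> 30 -> 120 -> 480 -> -480 -> -2880
  -11 -> 11 -> 44 -> 176 -> -176 -> -1056
  -35 -> 35 -> 140 -> 560 -> -560 -> -3360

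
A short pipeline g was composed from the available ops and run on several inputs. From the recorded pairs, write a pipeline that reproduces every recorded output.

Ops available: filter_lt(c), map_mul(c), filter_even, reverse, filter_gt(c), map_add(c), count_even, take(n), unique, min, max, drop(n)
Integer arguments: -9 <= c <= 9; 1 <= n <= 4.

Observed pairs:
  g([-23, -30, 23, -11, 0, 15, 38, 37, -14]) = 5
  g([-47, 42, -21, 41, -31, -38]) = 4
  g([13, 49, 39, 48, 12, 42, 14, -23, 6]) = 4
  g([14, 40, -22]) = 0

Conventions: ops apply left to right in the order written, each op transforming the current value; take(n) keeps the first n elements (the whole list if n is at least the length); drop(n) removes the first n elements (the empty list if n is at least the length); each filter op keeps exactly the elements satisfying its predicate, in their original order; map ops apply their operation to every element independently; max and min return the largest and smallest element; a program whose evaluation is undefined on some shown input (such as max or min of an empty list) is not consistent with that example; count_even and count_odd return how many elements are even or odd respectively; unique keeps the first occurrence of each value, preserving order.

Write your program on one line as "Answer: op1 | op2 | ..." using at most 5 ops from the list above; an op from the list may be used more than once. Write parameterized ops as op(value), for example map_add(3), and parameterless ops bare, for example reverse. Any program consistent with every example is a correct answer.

map_mul(-7) | map_add(1) | map_mul(-9) | reverse | count_even

Check, running the answer program on each example:
  [-23, -30, 23, -11, 0, 15, 38, 37, -14] -> [161, 210, -161, 77, 0, -105, -266, -259, 98] -> [162, 211, -160, 78, 1, -104, -265, -258, 99] -> [-1458, -1899, 1440, -702, -9, 936, 2385, 2322, -891] -> [-891, 2322, 2385, 936, -9, -702, 1440, -1899, -1458] -> 5
  [-47, 42, -21, 41, -31, -38] -> [329, -294, 147, -287, 217, 266] -> [330, -293, 148, -286, 218, 267] -> [-2970, 2637, -1332, 2574, -1962, -2403] -> [-2403, -1962, 2574, -1332, 2637, -2970] -> 4
  [13, 49, 39, 48, 12, 42, 14, -23, 6] -> [-91, -343, -273, -336, -84, -294, -98, 161, -42] -> [-90, -342, -272, -335, -83, -293, -97, 162, -41] -> [810, 3078, 2448, 3015, 747, 2637, 873, -1458, 369] -> [369, -1458, 873, 2637, 747, 3015, 2448, 3078, 810] -> 4
  [14, 40, -22] -> [-98, -280, 154] -> [-97, -279, 155] -> [873, 2511, -1395] -> [-1395, 2511, 873] -> 0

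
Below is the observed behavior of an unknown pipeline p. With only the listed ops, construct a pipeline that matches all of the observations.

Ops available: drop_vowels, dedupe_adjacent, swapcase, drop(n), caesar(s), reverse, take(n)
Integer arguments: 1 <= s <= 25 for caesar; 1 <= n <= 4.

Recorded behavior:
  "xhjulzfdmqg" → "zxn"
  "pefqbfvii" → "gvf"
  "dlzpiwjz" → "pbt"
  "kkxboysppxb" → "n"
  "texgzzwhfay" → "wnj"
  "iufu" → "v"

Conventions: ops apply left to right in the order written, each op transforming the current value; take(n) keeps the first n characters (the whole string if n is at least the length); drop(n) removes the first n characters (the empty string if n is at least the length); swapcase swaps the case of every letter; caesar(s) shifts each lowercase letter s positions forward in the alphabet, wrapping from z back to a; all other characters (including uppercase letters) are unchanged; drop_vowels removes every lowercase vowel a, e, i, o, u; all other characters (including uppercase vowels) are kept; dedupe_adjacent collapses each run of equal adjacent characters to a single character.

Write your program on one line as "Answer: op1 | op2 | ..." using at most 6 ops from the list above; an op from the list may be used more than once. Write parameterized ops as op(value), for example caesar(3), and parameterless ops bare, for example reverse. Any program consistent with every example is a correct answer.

drop_vowels | take(3) | caesar(16) | reverse | drop_vowels

Check, running the answer program on each example:
  "xhjulzfdmqg" -> "xhjlzfdmqg" -> "xhj" -> "nxz" -> "zxn" -> "zxn"
  "pefqbfvii" -> "pfqbfv" -> "pfq" -> "fvg" -> "gvf" -> "gvf"
  "dlzpiwjz" -> "dlzpwjz" -> "dlz" -> "tbp" -> "pbt" -> "pbt"
  "kkxboysppxb" -> "kkxbysppxb" -> "kkx" -> "aan" -> "naa" -> "n"
  "texgzzwhfay" -> "txgzzwhfy" -> "txg" -> "jnw" -> "wnj" -> "wnj"
  "iufu" -> "f" -> "f" -> "v" -> "v" -> "v"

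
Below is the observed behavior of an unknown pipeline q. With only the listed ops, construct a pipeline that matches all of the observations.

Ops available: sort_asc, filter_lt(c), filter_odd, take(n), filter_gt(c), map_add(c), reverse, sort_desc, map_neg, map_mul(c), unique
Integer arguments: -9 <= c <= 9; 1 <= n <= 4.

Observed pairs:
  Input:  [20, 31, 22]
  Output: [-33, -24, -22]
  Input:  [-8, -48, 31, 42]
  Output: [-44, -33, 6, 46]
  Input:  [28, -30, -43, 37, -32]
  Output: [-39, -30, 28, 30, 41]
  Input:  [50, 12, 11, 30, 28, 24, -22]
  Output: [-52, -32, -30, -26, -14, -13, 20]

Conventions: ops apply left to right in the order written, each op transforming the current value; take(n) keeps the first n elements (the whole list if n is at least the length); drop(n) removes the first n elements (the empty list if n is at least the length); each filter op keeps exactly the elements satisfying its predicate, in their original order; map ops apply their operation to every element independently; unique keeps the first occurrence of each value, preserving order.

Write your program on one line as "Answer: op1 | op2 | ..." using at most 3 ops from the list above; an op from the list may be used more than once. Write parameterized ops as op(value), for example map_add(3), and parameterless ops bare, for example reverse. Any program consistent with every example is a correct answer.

map_neg | map_add(-2) | sort_asc

Check, running the answer program on each example:
  [20, 31, 22] -> [-20, -31, -22] -> [-22, -33, -24] -> [-33, -24, -22]
  [-8, -48, 31, 42] -> [8, 48, -31, -42] -> [6, 46, -33, -44] -> [-44, -33, 6, 46]
  [28, -30, -43, 37, -32] -> [-28, 30, 43, -37, 32] -> [-30, 28, 41, -39, 30] -> [-39, -30, 28, 30, 41]
  [50, 12, 11, 30, 28, 24, -22] -> [-50, -12, -11, -30, -28, -24, 22] -> [-52, -14, -13, -32, -30, -26, 20] -> [-52, -32, -30, -26, -14, -13, 20]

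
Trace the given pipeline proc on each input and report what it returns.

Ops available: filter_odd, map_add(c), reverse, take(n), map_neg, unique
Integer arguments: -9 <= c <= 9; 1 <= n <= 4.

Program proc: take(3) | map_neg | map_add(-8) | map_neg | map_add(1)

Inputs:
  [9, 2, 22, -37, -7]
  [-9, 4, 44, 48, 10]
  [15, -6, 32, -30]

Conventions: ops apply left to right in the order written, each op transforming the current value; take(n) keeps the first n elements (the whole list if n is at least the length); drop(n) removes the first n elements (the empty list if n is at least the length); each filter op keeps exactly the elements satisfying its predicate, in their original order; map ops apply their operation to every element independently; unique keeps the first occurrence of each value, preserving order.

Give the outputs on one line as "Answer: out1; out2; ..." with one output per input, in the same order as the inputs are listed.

[18, 11, 31]; [0, 13, 53]; [24, 3, 41]

Execution, op by op:
  [9, 2, 22, -37, -7] -> [9, 2, 22] -> [-9, -2, -22] -> [-17, -10, -30] -> [17, 10, 30] -> [18, 11, 31]
  [-9, 4, 44, 48, 10] -> [-9, 4, 44] -> [9, -4, -44] -> [1, -12, -52] -> [-1, 12, 52] -> [0, 13, 53]
  [15, -6, 32, -30] -> [15, -6, 32] -> [-15, 6, -32] -> [-23, -2, -40] -> [23, 2, 40] -> [24, 3, 41]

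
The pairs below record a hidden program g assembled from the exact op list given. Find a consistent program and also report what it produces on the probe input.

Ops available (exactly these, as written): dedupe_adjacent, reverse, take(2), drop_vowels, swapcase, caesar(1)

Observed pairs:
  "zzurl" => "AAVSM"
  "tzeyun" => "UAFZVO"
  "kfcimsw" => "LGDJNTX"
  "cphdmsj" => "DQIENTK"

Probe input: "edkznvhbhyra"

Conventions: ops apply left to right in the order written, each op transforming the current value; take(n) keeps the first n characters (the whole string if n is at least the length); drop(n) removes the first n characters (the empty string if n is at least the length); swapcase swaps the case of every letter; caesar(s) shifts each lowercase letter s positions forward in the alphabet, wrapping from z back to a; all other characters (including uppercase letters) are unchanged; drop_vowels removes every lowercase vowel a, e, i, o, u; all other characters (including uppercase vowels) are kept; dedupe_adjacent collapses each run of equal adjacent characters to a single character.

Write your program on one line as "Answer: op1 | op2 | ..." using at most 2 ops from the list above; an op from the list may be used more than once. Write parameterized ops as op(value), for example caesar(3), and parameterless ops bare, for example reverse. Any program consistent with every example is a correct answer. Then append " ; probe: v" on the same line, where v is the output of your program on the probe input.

caesar(1) | swapcase ; probe: "FELAOWICIZSB"

Check, running the answer program on each example:
  "zzurl" -> "aavsm" -> "AAVSM"
  "tzeyun" -> "uafzvo" -> "UAFZVO"
  "kfcimsw" -> "lgdjntx" -> "LGDJNTX"
  "cphdmsj" -> "dqientk" -> "DQIENTK"
  probe: "edkznvhbhyra" -> "felaowicizsb" -> "FELAOWICIZSB"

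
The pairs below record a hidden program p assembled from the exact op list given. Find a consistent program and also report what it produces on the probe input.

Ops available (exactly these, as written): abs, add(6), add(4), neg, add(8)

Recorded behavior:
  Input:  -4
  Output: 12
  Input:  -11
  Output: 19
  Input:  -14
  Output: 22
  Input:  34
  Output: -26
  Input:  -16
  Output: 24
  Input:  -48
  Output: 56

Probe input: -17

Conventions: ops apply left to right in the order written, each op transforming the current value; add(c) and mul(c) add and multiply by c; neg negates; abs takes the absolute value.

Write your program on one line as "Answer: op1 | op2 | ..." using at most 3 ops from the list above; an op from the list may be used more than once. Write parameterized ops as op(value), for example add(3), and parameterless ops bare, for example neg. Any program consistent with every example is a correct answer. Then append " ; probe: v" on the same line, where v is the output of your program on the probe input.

neg | add(8) ; probe: 25

Check, running the answer program on each example:
  -4 -> 4 -> 12
  -11 -> 11 -> 19
  -14 -> 14 -> 22
  34 -> -34 -> -26
  -16 -> 16 -> 24
  -48 -> 48 -> 56
  probe: -17 -> 17 -> 25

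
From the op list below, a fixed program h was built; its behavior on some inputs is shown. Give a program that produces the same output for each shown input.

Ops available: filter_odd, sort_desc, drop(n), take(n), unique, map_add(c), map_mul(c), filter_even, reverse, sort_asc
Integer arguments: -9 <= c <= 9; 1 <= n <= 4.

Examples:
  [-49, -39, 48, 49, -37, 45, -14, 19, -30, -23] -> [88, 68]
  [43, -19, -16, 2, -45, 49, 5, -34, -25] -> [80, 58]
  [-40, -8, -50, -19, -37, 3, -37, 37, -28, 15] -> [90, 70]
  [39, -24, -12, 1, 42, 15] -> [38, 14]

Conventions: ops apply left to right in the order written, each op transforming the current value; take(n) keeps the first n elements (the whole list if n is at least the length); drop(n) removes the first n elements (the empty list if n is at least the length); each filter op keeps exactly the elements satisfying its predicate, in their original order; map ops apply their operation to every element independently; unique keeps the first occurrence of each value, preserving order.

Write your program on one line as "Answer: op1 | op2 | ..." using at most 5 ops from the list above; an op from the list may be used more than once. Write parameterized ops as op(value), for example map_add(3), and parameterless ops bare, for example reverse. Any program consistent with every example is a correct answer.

map_add(5) | map_mul(-2) | unique | sort_desc | take(2)

Check, running the answer program on each example:
  [-49, -39, 48, 49, -37, 45, -14, 19, -30, -23] -> [-44, -34, 53, 54, -32, 50, -9, 24, -25, -18] -> [88, 68, -106, -108, 64, -100, 18, -48, 50, 36] -> [88, 68, -106, -108, 64, -100, 18, -48, 50, 36] -> [88, 68, 64, 50, 36, 18, -48, -100, -106, -108] -> [88, 68]
  [43, -19, -16, 2, -45, 49, 5, -34, -25] -> [48, -14, -11, 7, -40, 54, 10, -29, -20] -> [-96, 28, 22, -14, 80, -108, -20, 58, 40] -> [-96, 28, 22, -14, 80, -108, -20, 58, 40] -> [80, 58, 40, 28, 22, -14, -20, -96, -108] -> [80, 58]
  [-40, -8, -50, -19, -37, 3, -37, 37, -28, 15] -> [-35, -3, -45, -14, -32, 8, -32, 42, -23, 20] -> [70, 6, 90, 28, 64, -16, 64, -84, 46, -40] -> [70, 6, 90, 28, 64, -16, -84, 46, -40] -> [90, 70, 64, 46, 28, 6, -16, -40, -84] -> [90, 70]
  [39, -24, -12, 1, 42, 15] -> [44, -19, -7, 6, 47, 20] -> [-88, 38, 14, -12, -94, -40] -> [-88, 38, 14, -12, -94, -40] -> [38, 14, -12, -40, -88, -94] -> [38, 14]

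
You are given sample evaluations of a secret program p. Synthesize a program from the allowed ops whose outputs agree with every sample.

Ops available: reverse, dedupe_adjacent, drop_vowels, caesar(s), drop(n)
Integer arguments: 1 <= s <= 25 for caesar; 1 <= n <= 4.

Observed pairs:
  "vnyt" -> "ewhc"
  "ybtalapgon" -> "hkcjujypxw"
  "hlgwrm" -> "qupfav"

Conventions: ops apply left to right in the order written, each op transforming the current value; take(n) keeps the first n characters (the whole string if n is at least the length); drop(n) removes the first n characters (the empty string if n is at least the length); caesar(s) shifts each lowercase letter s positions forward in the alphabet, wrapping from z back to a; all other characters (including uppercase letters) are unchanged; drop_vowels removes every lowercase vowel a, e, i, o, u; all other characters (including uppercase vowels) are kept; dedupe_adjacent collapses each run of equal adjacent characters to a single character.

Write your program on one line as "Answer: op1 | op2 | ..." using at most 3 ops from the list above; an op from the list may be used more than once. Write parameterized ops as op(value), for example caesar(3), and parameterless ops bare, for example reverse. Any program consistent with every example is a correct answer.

reverse | caesar(9) | reverse

Check, running the answer program on each example:
  "vnyt" -> "tynv" -> "chwe" -> "ewhc"
  "ybtalapgon" -> "nogpalatby" -> "wxpyjujckh" -> "hkcjujypxw"
  "hlgwrm" -> "mrwglh" -> "vafpuq" -> "qupfav"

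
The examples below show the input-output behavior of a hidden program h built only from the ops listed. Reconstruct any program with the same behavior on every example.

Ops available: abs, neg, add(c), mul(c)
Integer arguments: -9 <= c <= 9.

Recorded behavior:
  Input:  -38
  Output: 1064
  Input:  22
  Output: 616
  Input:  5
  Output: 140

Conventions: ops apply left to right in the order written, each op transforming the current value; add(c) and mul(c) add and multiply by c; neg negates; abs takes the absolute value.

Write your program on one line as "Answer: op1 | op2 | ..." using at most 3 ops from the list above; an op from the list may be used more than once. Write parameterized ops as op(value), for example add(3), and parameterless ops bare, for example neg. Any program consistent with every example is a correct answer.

mul(-7) | mul(-4) | abs

Check, running the answer program on each example:
  -38 -> 266 -> -1064 -> 1064
  22 -> -154 -> 616 -> 616
  5 -> -35 -> 140 -> 140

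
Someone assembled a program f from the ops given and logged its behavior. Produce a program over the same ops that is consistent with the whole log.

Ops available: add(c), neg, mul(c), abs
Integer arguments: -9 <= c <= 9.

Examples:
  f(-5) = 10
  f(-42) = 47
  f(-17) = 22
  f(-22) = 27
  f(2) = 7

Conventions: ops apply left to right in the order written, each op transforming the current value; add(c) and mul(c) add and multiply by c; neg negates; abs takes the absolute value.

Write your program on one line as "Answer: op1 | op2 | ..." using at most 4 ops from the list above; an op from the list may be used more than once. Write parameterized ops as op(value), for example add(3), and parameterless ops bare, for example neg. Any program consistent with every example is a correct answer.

abs | add(6) | add(5) | add(-6)

Check, running the answer program on each example:
  -5 -> 5 -> 11 -> 16 -> 10
  -42 -> 42 -> 48 -> 53 -> 47
  -17 -> 17 -> 23 -> 28 -> 22
  -22 -> 22 -> 28 -> 33 -> 27
  2 -> 2 -> 8 -> 13 -> 7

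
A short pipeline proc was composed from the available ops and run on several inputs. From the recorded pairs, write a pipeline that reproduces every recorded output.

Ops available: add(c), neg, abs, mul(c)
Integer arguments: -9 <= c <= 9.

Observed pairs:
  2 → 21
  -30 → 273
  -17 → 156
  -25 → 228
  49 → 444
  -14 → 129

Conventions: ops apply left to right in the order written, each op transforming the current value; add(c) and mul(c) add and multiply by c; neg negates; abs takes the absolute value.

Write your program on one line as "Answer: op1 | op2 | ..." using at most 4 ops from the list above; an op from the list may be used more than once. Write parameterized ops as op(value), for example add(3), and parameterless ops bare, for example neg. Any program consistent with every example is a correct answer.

mul(9) | neg | abs | add(3)

Check, running the answer program on each example:
  2 -> 18 -> -18 -> 18 -> 21
  -30 -> -270 -> 270 -> 270 -> 273
  -17 -> -153 -> 153 -> 153 -> 156
  -25 -> -225 -> 225 -> 225 -> 228
  49 -> 441 -> -441 -> 441 -> 444
  -14 -> -126 -> 126 -> 126 -> 129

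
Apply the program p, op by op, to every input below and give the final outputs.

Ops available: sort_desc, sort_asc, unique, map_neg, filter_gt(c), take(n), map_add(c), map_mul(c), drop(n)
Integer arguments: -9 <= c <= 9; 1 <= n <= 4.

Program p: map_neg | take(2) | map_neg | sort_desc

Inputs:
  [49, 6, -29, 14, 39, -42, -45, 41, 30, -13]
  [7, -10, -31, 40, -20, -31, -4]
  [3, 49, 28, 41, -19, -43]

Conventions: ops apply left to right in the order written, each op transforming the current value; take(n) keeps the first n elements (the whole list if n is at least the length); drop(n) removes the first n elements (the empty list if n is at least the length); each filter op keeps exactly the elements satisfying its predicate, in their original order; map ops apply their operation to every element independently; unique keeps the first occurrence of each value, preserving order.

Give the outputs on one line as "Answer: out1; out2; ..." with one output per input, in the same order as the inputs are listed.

Execution, op by op:
  [49, 6, -29, 14, 39, -42, -45, 41, 30, -13] -> [-49, -6, 29, -14, -39, 42, 45, -41, -30, 13] -> [-49, -6] -> [49, 6] -> [49, 6]
  [7, -10, -31, 40, -20, -31, -4] -> [-7, 10, 31, -40, 20, 31, 4] -> [-7, 10] -> [7, -10] -> [7, -10]
  [3, 49, 28, 41, -19, -43] -> [-3, -49, -28, -41, 19, 43] -> [-3, -49] -> [3, 49] -> [49, 3]

[49, 6]; [7, -10]; [49, 3]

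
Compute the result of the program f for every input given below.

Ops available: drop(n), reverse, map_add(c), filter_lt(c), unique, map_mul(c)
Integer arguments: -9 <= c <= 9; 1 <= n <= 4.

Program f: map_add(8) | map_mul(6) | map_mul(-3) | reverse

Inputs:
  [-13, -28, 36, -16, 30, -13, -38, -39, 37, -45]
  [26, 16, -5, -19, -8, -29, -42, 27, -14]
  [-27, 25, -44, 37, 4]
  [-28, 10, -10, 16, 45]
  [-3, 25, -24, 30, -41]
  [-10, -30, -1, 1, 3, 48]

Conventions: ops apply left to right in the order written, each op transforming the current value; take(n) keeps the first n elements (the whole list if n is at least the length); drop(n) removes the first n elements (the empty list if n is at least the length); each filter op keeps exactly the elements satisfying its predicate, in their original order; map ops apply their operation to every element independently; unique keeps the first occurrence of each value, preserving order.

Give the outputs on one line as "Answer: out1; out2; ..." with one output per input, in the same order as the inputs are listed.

Execution, op by op:
  [-13, -28, 36, -16, 30, -13, -38, -39, 37, -45] -> [-5, -20, 44, -8, 38, -5, -30, -31, 45, -37] -> [-30, -120, 264, -48, 228, -30, -180, -186, 270, -222] -> [90, 360, -792, 144, -684, 90, 540, 558, -810, 666] -> [666, -810, 558, 540, 90, -684, 144, -792, 360, 90]
  [26, 16, -5, -19, -8, -29, -42, 27, -14] -> [34, 24, 3, -11, 0, -21, -34, 35, -6] -> [204, 144, 18, -66, 0, -126, -204, 210, -36] -> [-612, -432, -54, 198, 0, 378, 612, -630, 108] -> [108, -630, 612, 378, 0, 198, -54, -432, -612]
  [-27, 25, -44, 37, 4] -> [-19, 33, -36, 45, 12] -> [-114, 198, -216, 270, 72] -> [342, -594, 648, -810, -216] -> [-216, -810, 648, -594, 342]
  [-28, 10, -10, 16, 45] -> [-20, 18, -2, 24, 53] -> [-120, 108, -12, 144, 318] -> [360, -324, 36, -432, -954] -> [-954, -432, 36, -324, 360]
  [-3, 25, -24, 30, -41] -> [5, 33, -16, 38, -33] -> [30, 198, -96, 228, -198] -> [-90, -594, 288, -684, 594] -> [594, -684, 288, -594, -90]
  [-10, -30, -1, 1, 3, 48] -> [-2, -22, 7, 9, 11, 56] -> [-12, -132, 42, 54, 66, 336] -> [36, 396, -126, -162, -198, -1008] -> [-1008, -198, -162, -126, 396, 36]

[666, -810, 558, 540, 90, -684, 144, -792, 360, 90]; [108, -630, 612, 378, 0, 198, -54, -432, -612]; [-216, -810, 648, -594, 342]; [-954, -432, 36, -324, 360]; [594, -684, 288, -594, -90]; [-1008, -198, -162, -126, 396, 36]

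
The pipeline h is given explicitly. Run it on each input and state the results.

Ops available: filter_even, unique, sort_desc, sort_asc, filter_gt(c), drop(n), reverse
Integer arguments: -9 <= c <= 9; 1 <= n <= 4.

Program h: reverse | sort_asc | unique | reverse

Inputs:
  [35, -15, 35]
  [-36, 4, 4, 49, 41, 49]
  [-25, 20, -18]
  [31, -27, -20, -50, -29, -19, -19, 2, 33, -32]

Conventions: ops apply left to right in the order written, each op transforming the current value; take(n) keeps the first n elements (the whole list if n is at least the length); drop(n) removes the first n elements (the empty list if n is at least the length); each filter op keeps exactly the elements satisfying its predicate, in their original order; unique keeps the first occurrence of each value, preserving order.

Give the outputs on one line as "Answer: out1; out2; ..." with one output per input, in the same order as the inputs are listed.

Execution, op by op:
  [35, -15, 35] -> [35, -15, 35] -> [-15, 35, 35] -> [-15, 35] -> [35, -15]
  [-36, 4, 4, 49, 41, 49] -> [49, 41, 49, 4, 4, -36] -> [-36, 4, 4, 41, 49, 49] -> [-36, 4, 41, 49] -> [49, 41, 4, -36]
  [-25, 20, -18] -> [-18, 20, -25] -> [-25, -18, 20] -> [-25, -18, 20] -> [20, -18, -25]
  [31, -27, -20, -50, -29, -19, -19, 2, 33, -32] -> [-32, 33, 2, -19, -19, -29, -50, -20, -27, 31] -> [-50, -32, -29, -27, -20, -19, -19, 2, 31, 33] -> [-50, -32, -29, -27, -20, -19, 2, 31, 33] -> [33, 31, 2, -19, -20, -27, -29, -32, -50]

[35, -15]; [49, 41, 4, -36]; [20, -18, -25]; [33, 31, 2, -19, -20, -27, -29, -32, -50]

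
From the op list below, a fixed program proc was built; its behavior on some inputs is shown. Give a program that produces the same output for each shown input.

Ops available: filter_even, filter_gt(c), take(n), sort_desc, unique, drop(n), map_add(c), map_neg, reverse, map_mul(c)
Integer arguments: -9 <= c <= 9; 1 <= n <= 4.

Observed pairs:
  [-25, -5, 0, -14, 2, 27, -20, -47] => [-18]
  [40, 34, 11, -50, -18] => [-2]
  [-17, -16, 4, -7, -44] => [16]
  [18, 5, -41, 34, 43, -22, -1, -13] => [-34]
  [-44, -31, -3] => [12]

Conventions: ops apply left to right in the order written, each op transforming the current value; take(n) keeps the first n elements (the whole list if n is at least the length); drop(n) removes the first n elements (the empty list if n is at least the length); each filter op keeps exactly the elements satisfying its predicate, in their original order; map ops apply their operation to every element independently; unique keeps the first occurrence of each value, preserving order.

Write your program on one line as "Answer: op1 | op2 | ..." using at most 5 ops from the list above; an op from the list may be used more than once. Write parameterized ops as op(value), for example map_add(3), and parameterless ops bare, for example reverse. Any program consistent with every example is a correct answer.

sort_desc | map_add(-9) | filter_even | map_neg | take(1)

Check, running the answer program on each example:
  [-25, -5, 0, -14, 2, 27, -20, -47] -> [27, 2, 0, -5, -14, -20, -25, -47] -> [18, -7, -9, -14, -23, -29, -34, -56] -> [18, -14, -34, -56] -> [-18, 14, 34, 56] -> [-18]
  [40, 34, 11, -50, -18] -> [40, 34, 11, -18, -50] -> [31, 25, 2, -27, -59] -> [2] -> [-2] -> [-2]
  [-17, -16, 4, -7, -44] -> [4, -7, -16, -17, -44] -> [-5, -16, -25, -26, -53] -> [-16, -26] -> [16, 26] -> [16]
  [18, 5, -41, 34, 43, -22, -1, -13] -> [43, 34, 18, 5, -1, -13, -22, -41] -> [34, 25, 9, -4, -10, -22, -31, -50] -> [34, -4, -10, -22, -50] -> [-34, 4, 10, 22, 50] -> [-34]
  [-44, -31, -3] -> [-3, -31, -44] -> [-12, -40, -53] -> [-12, -40] -> [12, 40] -> [12]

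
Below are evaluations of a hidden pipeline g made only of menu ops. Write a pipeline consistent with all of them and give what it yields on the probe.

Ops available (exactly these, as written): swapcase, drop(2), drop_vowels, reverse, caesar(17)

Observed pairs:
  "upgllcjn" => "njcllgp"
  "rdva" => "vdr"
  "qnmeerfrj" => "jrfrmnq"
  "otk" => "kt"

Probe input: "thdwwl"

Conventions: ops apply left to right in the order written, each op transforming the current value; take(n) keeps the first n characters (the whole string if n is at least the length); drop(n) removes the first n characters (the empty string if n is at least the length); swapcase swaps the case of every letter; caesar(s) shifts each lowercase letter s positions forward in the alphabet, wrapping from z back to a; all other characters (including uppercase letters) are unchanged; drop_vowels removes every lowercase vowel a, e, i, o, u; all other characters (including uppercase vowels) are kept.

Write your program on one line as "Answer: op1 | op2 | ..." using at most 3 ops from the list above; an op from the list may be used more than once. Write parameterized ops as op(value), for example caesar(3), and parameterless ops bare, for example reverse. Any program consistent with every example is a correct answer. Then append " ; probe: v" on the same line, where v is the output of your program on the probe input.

drop_vowels | reverse ; probe: "lwwdht"

Check, running the answer program on each example:
  "upgllcjn" -> "pgllcjn" -> "njcllgp"
  "rdva" -> "rdv" -> "vdr"
  "qnmeerfrj" -> "qnmrfrj" -> "jrfrmnq"
  "otk" -> "tk" -> "kt"
  probe: "thdwwl" -> "thdwwl" -> "lwwdht"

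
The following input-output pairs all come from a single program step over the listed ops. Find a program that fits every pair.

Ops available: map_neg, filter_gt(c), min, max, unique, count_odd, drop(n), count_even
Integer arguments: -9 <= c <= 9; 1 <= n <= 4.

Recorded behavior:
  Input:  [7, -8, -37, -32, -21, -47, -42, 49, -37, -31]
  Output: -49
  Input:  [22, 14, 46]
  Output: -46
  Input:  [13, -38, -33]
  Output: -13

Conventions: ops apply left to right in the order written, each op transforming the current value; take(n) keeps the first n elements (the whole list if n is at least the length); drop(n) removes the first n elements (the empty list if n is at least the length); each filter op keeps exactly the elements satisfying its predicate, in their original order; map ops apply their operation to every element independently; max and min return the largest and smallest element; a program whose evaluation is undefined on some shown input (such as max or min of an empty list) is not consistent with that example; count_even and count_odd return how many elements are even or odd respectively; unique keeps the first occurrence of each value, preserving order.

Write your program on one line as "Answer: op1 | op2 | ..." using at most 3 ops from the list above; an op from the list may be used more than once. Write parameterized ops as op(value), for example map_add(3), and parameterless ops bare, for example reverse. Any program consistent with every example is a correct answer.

map_neg | min

Check, running the answer program on each example:
  [7, -8, -37, -32, -21, -47, -42, 49, -37, -31] -> [-7, 8, 37, 32, 21, 47, 42, -49, 37, 31] -> -49
  [22, 14, 46] -> [-22, -14, -46] -> -46
  [13, -38, -33] -> [-13, 38, 33] -> -13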